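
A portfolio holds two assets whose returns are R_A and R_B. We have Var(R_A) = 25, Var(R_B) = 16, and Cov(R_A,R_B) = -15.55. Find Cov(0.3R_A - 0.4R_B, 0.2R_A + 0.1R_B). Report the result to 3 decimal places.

Cov(0.3R_A - 0.4R_B, 0.2R_A + 0.1R_B) = (0.3)(0.2)Var(R_A) + (-0.4)(0.1)Var(R_B) + [(0.3)(0.1) + (-0.4)(0.2)]Cov(R_A,R_B)
= 0.06·25 + -0.04·16 + -0.05·-15.55 = 1.6375

1.638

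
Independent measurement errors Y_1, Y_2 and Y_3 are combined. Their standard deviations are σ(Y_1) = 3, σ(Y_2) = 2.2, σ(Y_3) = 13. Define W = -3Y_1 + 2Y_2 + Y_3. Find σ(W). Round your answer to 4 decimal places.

Var(Y_1) = 9, Var(Y_2) = 4.84, Var(Y_3) = 169
By independence, Var(W) = (-3)²Var(Y_1) + (2)²Var(Y_2) + (1)²Var(Y_3)
= (-3)²·9 + (2)²·4.84 + (1)²·169 = 269.36
σ(W) = √269.36 ≈ 16.4122

16.4122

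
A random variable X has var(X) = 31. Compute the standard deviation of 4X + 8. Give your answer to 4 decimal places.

var(4X + 8) = (4)²·31 = 496
sd(4X + 8) = √496 ≈ 22.2711

22.2711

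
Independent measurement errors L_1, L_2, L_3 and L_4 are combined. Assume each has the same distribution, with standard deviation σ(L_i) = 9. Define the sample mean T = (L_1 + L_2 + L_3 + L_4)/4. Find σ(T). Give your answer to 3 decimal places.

4.500

Var(L_i) = (9)² = 81
By independence, Var(T) = (0.25)²Var(L_1) + (0.25)²Var(L_2) + (0.25)²Var(L_3) + (0.25)²Var(L_4)
= (0.25)²·81 + (0.25)²·81 + (0.25)²·81 + (0.25)²·81 = 20.25
σ(T) = √20.25 ≈ 4.500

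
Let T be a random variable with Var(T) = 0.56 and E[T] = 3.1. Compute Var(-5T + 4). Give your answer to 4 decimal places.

Var(-5T + 4) = (-5)²·Var(T) = 25·0.56 = 14

14.0000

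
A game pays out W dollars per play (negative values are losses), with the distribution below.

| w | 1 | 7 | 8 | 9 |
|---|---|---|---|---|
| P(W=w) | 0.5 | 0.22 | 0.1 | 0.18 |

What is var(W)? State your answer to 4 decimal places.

E[W] = (1)(0.5) + (7)(0.22) + (8)(0.1) + (9)(0.18) = 4.46
E[W²] = (1)²(0.5) + (7)²(0.22) + (8)²(0.1) + (9)²(0.18) = 32.26
var(W) = E[W²] − (E[W])² = 32.26 − (4.46)² = 12.3684

12.3684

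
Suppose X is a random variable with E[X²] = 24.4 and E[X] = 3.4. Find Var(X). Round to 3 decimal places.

Var(X) = 24.4 − (3.4)² = 12.84

12.840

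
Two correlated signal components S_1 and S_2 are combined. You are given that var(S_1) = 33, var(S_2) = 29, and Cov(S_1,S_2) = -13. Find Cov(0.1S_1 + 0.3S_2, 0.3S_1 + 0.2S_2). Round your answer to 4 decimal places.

1.3000

Cov(0.1S_1 + 0.3S_2, 0.3S_1 + 0.2S_2) = (0.1)(0.3)var(S_1) + (0.3)(0.2)var(S_2) + [(0.1)(0.2) + (0.3)(0.3)]Cov(S_1,S_2)
= 0.03·33 + 0.06·29 + 0.11·-13 = 1.3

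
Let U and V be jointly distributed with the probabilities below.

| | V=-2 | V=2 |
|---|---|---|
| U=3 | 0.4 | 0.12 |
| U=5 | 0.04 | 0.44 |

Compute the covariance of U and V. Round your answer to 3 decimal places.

E[U] = 3.96,  E[V] = 0.24
E[UV] = 2.32
Cov(U,V) = E[UV] − E[U]E[V] = 2.32 − (3.96)(0.24) = 1.3696

1.370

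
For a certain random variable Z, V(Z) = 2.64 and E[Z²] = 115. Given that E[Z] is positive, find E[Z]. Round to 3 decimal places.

10.600

(E[Z])² = E[Z²] − V(Z) = 115 − 2.64 = 112.36
E[Z] = √112.36 = 10.6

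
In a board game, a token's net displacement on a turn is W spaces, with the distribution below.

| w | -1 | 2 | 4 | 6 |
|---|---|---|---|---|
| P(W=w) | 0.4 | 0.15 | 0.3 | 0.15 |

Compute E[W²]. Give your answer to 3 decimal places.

E[W²] = (-1)²(0.4) + (2)²(0.15) + (4)²(0.3) + (6)²(0.15) = 11.2

11.200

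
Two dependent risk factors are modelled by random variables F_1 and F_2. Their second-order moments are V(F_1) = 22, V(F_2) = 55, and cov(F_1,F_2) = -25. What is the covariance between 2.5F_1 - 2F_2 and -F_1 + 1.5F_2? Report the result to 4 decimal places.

cov(2.5F_1 - 2F_2, -F_1 + 1.5F_2) = (2.5)(-1)V(F_1) + (-2)(1.5)V(F_2) + [(2.5)(1.5) + (-2)(-1)]cov(F_1,F_2)
= -2.5·22 + -3·55 + 5.75·-25 = -363.75

-363.7500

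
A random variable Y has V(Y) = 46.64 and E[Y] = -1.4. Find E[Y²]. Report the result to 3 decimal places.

48.600

E[Y²] = V(Y) + (E[Y])² = 46.64 + (-1.4)² = 48.6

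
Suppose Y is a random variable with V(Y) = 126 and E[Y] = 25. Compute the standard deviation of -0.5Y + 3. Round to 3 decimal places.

V(-0.5Y + 3) = (-0.5)²·126 = 31.5
SD(-0.5Y + 3) = √31.5 ≈ 5.612

5.612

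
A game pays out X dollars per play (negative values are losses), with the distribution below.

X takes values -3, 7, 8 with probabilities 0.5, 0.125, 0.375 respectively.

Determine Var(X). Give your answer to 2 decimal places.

E[X] = (-3)(0.5) + (7)(0.125) + (8)(0.375) = 2.375
E[X²] = (-3)²(0.5) + (7)²(0.125) + (8)²(0.375) = 34.625
Var(X) = E[X²] − (E[X])² = 34.625 − (2.375)² = 28.984375

28.98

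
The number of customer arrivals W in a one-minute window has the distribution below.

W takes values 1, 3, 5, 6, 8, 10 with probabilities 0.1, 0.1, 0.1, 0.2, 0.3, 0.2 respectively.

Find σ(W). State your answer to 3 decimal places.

2.766

E[W] = (1)(0.1) + (3)(0.1) + (5)(0.1) + (6)(0.2) + (8)(0.3) + (10)(0.2) = 6.5
E[W²] = (1)²(0.1) + (3)²(0.1) + (5)²(0.1) + (6)²(0.2) + (8)²(0.3) + (10)²(0.2) = 49.9
Var(W) = E[W²] − (E[W])² = 49.9 − (6.5)² = 7.65
σ(W) = √7.65 ≈ 2.766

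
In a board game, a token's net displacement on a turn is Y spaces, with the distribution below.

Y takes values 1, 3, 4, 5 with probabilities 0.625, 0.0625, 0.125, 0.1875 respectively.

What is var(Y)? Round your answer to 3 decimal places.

E[Y] = (1)(0.625) + (3)(0.0625) + (4)(0.125) + (5)(0.1875) = 2.25
E[Y²] = (1)²(0.625) + (3)²(0.0625) + (4)²(0.125) + (5)²(0.1875) = 7.875
var(Y) = E[Y²] − (E[Y])² = 7.875 − (2.25)² = 2.8125

2.813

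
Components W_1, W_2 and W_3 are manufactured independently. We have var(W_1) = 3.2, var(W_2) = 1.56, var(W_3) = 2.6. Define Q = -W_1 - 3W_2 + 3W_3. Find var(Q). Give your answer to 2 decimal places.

40.64

By independence, var(Q) = (-1)²var(W_1) + (-3)²var(W_2) + (3)²var(W_3)
= (-1)²·3.2 + (-3)²·1.56 + (3)²·2.6 = 40.64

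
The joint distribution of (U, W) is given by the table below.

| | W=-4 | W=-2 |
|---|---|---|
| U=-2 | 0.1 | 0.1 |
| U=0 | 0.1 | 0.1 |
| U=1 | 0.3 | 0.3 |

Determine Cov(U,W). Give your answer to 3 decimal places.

E[U] = 0.2,  E[W] = -3
E[UW] = -0.6
Cov(U,W) = E[UW] − E[U]E[W] = -0.6 − (0.2)(-3) = 0

0.000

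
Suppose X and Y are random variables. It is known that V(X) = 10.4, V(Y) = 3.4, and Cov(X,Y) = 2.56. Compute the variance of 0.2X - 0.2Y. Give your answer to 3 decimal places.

V(0.2X - 0.2Y) = (0.2)²·V(X) + (-0.2)²·V(Y) + 2·(0.2)·(-0.2)·Cov(X,Y)
= 0.04·10.4 + 0.04·3.4 + -0.08·2.56 = 0.3472

0.347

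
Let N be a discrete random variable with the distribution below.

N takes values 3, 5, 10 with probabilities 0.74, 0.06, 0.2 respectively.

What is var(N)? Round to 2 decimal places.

E[N] = (3)(0.74) + (5)(0.06) + (10)(0.2) = 4.52
E[N²] = (3)²(0.74) + (5)²(0.06) + (10)²(0.2) = 28.16
var(N) = E[N²] − (E[N])² = 28.16 − (4.52)² = 7.7296

7.73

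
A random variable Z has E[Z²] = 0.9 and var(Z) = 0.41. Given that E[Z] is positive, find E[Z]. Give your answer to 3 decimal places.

(E[Z])² = E[Z²] − var(Z) = 0.9 − 0.41 = 0.49
E[Z] = √0.49 = 0.7

0.700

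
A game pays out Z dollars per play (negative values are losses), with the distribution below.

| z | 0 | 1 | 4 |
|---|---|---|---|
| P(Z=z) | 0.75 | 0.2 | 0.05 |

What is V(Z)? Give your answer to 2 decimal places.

E[Z] = (0)(0.75) + (1)(0.2) + (4)(0.05) = 0.4
E[Z²] = (0)²(0.75) + (1)²(0.2) + (4)²(0.05) = 1
V(Z) = E[Z²] − (E[Z])² = 1 − (0.4)² = 0.84

0.84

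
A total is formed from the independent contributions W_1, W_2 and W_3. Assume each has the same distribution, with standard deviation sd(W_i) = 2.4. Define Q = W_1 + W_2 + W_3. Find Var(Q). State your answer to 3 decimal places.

17.280

Var(W_i) = (2.4)² = 5.76
By independence, Var(Q) = (1)²Var(W_1) + (1)²Var(W_2) + (1)²Var(W_3)
= (1)²·5.76 + (1)²·5.76 + (1)²·5.76 = 17.28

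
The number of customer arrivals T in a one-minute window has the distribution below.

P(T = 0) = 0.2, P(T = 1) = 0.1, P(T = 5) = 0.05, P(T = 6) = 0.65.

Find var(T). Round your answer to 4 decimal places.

6.6875

E[T] = (0)(0.2) + (1)(0.1) + (5)(0.05) + (6)(0.65) = 4.25
E[T²] = (0)²(0.2) + (1)²(0.1) + (5)²(0.05) + (6)²(0.65) = 24.75
var(T) = E[T²] − (E[T])² = 24.75 − (4.25)² = 6.6875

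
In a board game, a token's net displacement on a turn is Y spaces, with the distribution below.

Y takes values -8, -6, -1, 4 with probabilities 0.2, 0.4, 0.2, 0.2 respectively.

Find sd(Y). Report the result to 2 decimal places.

4.36

E[Y] = (-8)(0.2) + (-6)(0.4) + (-1)(0.2) + (4)(0.2) = -3.4
E[Y²] = (-8)²(0.2) + (-6)²(0.4) + (-1)²(0.2) + (4)²(0.2) = 30.6
var(Y) = E[Y²] − (E[Y])² = 30.6 − (-3.4)² = 19.04
sd(Y) = √19.04 ≈ 4.36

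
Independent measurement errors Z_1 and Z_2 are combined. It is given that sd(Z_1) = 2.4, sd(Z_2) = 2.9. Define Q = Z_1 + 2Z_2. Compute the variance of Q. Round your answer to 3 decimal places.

Var(Z_1) = 5.76, Var(Z_2) = 8.41
By independence, Var(Q) = (1)²Var(Z_1) + (2)²Var(Z_2)
= (1)²·5.76 + (2)²·8.41 = 39.4

39.400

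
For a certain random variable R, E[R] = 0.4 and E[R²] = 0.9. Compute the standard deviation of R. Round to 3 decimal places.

0.860

Var(R) = 0.9 − (0.4)² = 0.74
SD(R) = √0.74 ≈ 0.860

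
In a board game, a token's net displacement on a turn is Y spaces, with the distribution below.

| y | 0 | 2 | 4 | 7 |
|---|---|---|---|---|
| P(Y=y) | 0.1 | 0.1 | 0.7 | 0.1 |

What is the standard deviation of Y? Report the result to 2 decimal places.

E[Y] = (0)(0.1) + (2)(0.1) + (4)(0.7) + (7)(0.1) = 3.7
E[Y²] = (0)²(0.1) + (2)²(0.1) + (4)²(0.7) + (7)²(0.1) = 16.5
Var(Y) = E[Y²] − (E[Y])² = 16.5 − (3.7)² = 2.81
sd(Y) = √2.81 ≈ 1.68

1.68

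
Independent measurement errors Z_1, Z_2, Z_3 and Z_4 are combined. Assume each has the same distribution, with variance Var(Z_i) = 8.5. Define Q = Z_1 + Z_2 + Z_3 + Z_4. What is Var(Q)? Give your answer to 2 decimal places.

By independence, Var(Q) = (1)²Var(Z_1) + (1)²Var(Z_2) + (1)²Var(Z_3) + (1)²Var(Z_4)
= (1)²·8.5 + (1)²·8.5 + (1)²·8.5 + (1)²·8.5 = 34

34.00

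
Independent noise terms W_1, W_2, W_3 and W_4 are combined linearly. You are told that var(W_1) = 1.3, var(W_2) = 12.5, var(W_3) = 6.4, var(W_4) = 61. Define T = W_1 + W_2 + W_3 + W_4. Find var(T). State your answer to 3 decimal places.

81.200

By independence, var(T) = (1)²var(W_1) + (1)²var(W_2) + (1)²var(W_3) + (1)²var(W_4)
= (1)²·1.3 + (1)²·12.5 + (1)²·6.4 + (1)²·61 = 81.2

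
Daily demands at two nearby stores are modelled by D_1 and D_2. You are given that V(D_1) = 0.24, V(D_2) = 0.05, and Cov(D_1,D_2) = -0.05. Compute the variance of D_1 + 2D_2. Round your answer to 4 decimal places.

V(D_1 + 2D_2) = (1)²·V(D_1) + (2)²·V(D_2) + 2·(1)·(2)·Cov(D_1,D_2)
= 1·0.24 + 4·0.05 + 4·-0.05 = 0.24

0.2400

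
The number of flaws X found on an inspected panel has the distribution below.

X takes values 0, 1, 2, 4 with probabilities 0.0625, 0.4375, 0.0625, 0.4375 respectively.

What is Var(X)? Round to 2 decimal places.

2.34

E[X] = (0)(0.0625) + (1)(0.4375) + (2)(0.0625) + (4)(0.4375) = 2.3125
E[X²] = (0)²(0.0625) + (1)²(0.4375) + (2)²(0.0625) + (4)²(0.4375) = 7.6875
Var(X) = E[X²] − (E[X])² = 7.6875 − (2.3125)² = 2.33984375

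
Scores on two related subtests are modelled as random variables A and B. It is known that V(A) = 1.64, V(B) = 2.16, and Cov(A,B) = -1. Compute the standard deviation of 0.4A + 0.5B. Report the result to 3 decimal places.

0.634

V(0.4A + 0.5B) = (0.4)²·V(A) + (0.5)²·V(B) + 2·(0.4)·(0.5)·Cov(A,B)
= 0.16·1.64 + 0.25·2.16 + 0.4·-1 = 0.4024
SD(0.4A + 0.5B) = √0.4024 ≈ 0.634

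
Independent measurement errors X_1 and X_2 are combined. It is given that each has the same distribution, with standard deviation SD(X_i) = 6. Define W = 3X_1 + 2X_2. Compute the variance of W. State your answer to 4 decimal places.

468.0000

var(X_i) = (6)² = 36
By independence, var(W) = (3)²var(X_1) + (2)²var(X_2)
= (3)²·36 + (2)²·36 = 468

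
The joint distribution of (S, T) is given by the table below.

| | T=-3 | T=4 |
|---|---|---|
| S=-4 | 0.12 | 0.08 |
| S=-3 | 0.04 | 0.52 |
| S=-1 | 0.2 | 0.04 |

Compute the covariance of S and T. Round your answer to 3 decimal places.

-1.254

E[S] = -2.72,  E[T] = 1.48
E[ST] = -5.28
cov(S,T) = E[ST] − E[S]E[T] = -5.28 − (-2.72)(1.48) = -1.2544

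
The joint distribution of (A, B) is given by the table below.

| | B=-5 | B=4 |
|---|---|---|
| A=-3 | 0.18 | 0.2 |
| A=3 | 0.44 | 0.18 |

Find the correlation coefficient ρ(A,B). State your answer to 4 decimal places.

E[A] = 0.72,  E[B] = -1.58
E[AB] = -4.14
Cov(A,B) = E[AB] − E[A]E[B] = -4.14 − (0.72)(-1.58) = -3.0024
V(A) = 8.4816,  V(B) = 19.0836
ρ = -3.0024 / √(8.4816·19.0836) ≈ -0.2360

-0.2360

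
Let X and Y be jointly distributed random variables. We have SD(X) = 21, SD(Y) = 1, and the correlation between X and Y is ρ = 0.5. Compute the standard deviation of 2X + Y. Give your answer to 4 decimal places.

42.5088

var(X) = (21)² = 441;  var(Y) = (1)² = 1
Cov(X,Y) = ρ·SD(X)·SD(Y) = 0.5·21·1 = 10.5
var(2X + Y) = (2)²·var(X) + (1)²·var(Y) + 2·(2)·(1)·Cov(X,Y)
= 4·441 + 1·1 + 4·10.5 = 1807
SD(2X + Y) = √1807 ≈ 42.5088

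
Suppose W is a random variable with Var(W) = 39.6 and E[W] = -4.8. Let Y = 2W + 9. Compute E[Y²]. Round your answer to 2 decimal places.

E[2W + 9] = 2·-4.8 + 9 = -0.6
Var(2W + 9) = (2)²·39.6 = 158.4
E[Y²] = Var(Y) + (E[Y])² = 158.4 + (-0.6)² = 158.76

158.76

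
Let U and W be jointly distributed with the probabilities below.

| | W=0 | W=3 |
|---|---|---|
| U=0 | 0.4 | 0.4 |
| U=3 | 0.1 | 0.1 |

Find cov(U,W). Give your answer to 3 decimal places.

E[U] = 0.6,  E[W] = 1.5
E[UW] = 0.9
cov(U,W) = E[UW] − E[U]E[W] = 0.9 − (0.6)(1.5) = 0

0.000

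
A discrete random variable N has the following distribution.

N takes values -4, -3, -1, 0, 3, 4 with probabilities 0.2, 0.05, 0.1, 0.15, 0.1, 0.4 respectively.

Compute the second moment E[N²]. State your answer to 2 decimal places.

E[N²] = (-4)²(0.2) + (-3)²(0.05) + (-1)²(0.1) + (0)²(0.15) + (3)²(0.1) + (4)²(0.4) = 11.05

11.05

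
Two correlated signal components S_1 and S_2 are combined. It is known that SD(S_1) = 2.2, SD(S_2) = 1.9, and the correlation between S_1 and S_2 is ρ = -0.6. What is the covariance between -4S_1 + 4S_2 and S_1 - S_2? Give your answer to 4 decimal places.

-53.8640

Var(S_1) = (2.2)² = 4.84;  Var(S_2) = (1.9)² = 3.61
cov(S_1,S_2) = ρ·SD(S_1)·SD(S_2) = -0.6·2.2·1.9 = -2.508
cov(-4S_1 + 4S_2, S_1 - S_2) = (-4)(1)Var(S_1) + (4)(-1)Var(S_2) + [(-4)(-1) + (4)(1)]cov(S_1,S_2)
= -4·4.84 + -4·3.61 + 8·-2.508 = -53.864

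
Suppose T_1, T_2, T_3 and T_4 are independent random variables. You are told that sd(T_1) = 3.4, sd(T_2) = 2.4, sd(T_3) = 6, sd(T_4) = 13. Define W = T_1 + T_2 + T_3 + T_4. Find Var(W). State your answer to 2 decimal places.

222.32

Var(T_1) = 11.56, Var(T_2) = 5.76, Var(T_3) = 36, Var(T_4) = 169
By independence, Var(W) = (1)²Var(T_1) + (1)²Var(T_2) + (1)²Var(T_3) + (1)²Var(T_4)
= (1)²·11.56 + (1)²·5.76 + (1)²·36 + (1)²·169 = 222.32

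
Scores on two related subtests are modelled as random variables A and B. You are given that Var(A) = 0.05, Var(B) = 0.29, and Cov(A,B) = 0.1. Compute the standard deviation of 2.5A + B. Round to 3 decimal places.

1.050

Var(2.5A + B) = (2.5)²·Var(A) + (1)²·Var(B) + 2·(2.5)·(1)·Cov(A,B)
= 6.25·0.05 + 1·0.29 + 5·0.1 = 1.1025
sd(2.5A + B) = √1.1025 ≈ 1.050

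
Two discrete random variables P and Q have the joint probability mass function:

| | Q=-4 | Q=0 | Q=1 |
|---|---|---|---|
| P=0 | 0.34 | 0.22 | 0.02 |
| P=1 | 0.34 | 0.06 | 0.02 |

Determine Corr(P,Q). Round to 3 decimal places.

E[P] = 0.42,  E[Q] = -2.68
E[PQ] = -1.34
Cov(P,Q) = E[PQ] − E[P]E[Q] = -1.34 − (0.42)(-2.68) = -0.2144
Var(P) = 0.2436,  Var(Q) = 3.7376
ρ = -0.2144 / √(0.2436·3.7376) ≈ -0.225

-0.225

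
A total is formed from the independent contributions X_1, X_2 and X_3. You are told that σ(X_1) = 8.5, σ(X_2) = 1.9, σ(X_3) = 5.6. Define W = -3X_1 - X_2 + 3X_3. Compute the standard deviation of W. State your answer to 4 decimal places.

30.5958

Var(X_1) = 72.25, Var(X_2) = 3.61, Var(X_3) = 31.36
By independence, Var(W) = (-3)²Var(X_1) + (-1)²Var(X_2) + (3)²Var(X_3)
= (-3)²·72.25 + (-1)²·3.61 + (3)²·31.36 = 936.1
σ(W) = √936.1 ≈ 30.5958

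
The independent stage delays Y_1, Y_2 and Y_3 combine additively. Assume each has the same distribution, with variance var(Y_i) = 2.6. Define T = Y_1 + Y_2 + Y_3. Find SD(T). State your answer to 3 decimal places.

2.793

By independence, var(T) = (1)²var(Y_1) + (1)²var(Y_2) + (1)²var(Y_3)
= (1)²·2.6 + (1)²·2.6 + (1)²·2.6 = 7.8
SD(T) = √7.8 ≈ 2.793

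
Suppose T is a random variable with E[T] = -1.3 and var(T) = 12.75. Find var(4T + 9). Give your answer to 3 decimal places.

204.000

var(4T + 9) = (4)²·var(T) = 16·12.75 = 204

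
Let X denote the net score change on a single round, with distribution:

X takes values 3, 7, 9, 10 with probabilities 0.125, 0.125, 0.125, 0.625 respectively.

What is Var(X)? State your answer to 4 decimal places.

5.4844

E[X] = (3)(0.125) + (7)(0.125) + (9)(0.125) + (10)(0.625) = 8.625
E[X²] = (3)²(0.125) + (7)²(0.125) + (9)²(0.125) + (10)²(0.625) = 79.875
Var(X) = E[X²] − (E[X])² = 79.875 − (8.625)² = 5.484375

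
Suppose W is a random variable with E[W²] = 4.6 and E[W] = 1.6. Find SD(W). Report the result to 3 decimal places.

Var(W) = 4.6 − (1.6)² = 2.04
SD(W) = √2.04 ≈ 1.428

1.428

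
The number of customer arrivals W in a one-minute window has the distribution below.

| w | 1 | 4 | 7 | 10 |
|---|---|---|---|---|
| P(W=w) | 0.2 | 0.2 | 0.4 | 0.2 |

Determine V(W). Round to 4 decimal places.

9.3600

E[W] = (1)(0.2) + (4)(0.2) + (7)(0.4) + (10)(0.2) = 5.8
E[W²] = (1)²(0.2) + (4)²(0.2) + (7)²(0.4) + (10)²(0.2) = 43
V(W) = E[W²] − (E[W])² = 43 − (5.8)² = 9.36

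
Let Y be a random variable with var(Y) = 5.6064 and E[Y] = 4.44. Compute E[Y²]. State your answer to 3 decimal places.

25.320

E[Y²] = var(Y) + (E[Y])² = 5.6064 + (4.44)² = 25.32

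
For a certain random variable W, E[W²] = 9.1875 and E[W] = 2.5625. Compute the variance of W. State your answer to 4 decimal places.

var(W) = 9.1875 − (2.5625)² = 2.62109375

2.6211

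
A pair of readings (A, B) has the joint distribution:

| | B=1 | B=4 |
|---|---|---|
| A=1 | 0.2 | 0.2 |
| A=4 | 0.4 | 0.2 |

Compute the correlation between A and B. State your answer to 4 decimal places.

-0.1667

E[A] = 2.8,  E[B] = 2.2
E[AB] = 5.8
Cov(A,B) = E[AB] − E[A]E[B] = 5.8 − (2.8)(2.2) = -0.36
var(A) = 2.16,  var(B) = 2.16
ρ = -0.36 / √(2.16·2.16) ≈ -0.1667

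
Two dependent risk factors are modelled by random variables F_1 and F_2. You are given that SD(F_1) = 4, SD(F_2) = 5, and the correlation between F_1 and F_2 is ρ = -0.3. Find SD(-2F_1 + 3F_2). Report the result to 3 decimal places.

V(F_1) = (4)² = 16;  V(F_2) = (5)² = 25
Cov(F_1,F_2) = ρ·SD(F_1)·SD(F_2) = -0.3·4·5 = -6
V(-2F_1 + 3F_2) = (-2)²·V(F_1) + (3)²·V(F_2) + 2·(-2)·(3)·Cov(F_1,F_2)
= 4·16 + 9·25 + -12·-6 = 361
SD(-2F_1 + 3F_2) = √361 ≈ 19.000

19.000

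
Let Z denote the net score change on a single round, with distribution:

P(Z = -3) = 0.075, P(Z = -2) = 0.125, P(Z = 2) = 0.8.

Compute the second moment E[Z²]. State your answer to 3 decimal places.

E[Z²] = (-3)²(0.075) + (-2)²(0.125) + (2)²(0.8) = 4.375

4.375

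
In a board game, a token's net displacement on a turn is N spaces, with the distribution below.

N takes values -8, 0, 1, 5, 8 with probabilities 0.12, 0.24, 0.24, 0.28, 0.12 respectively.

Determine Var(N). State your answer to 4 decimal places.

E[N] = (-8)(0.12) + (0)(0.24) + (1)(0.24) + (5)(0.28) + (8)(0.12) = 1.64
E[N²] = (-8)²(0.12) + (0)²(0.24) + (1)²(0.24) + (5)²(0.28) + (8)²(0.12) = 22.6
Var(N) = E[N²] − (E[N])² = 22.6 − (1.64)² = 19.9104

19.9104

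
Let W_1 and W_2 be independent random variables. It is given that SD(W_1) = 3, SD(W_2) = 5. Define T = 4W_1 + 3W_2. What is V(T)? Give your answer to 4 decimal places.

369.0000

V(W_1) = 9, V(W_2) = 25
By independence, V(T) = (4)²V(W_1) + (3)²V(W_2)
= (4)²·9 + (3)²·25 = 369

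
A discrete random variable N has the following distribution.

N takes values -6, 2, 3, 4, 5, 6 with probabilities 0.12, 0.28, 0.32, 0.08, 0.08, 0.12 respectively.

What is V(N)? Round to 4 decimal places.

10.9024

E[N] = (-6)(0.12) + (2)(0.28) + (3)(0.32) + (4)(0.08) + (5)(0.08) + (6)(0.12) = 2.24
E[N²] = (-6)²(0.12) + (2)²(0.28) + (3)²(0.32) + (4)²(0.08) + (5)²(0.08) + (6)²(0.12) = 15.92
V(N) = E[N²] − (E[N])² = 15.92 − (2.24)² = 10.9024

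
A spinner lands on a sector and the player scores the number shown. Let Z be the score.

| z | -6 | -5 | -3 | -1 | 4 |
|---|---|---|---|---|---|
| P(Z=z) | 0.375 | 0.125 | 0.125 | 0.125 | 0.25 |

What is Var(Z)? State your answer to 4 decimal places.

E[Z] = (-6)(0.375) + (-5)(0.125) + (-3)(0.125) + (-1)(0.125) + (4)(0.25) = -2.375
E[Z²] = (-6)²(0.375) + (-5)²(0.125) + (-3)²(0.125) + (-1)²(0.125) + (4)²(0.25) = 21.875
Var(Z) = E[Z²] − (E[Z])² = 21.875 − (-2.375)² = 16.234375

16.2344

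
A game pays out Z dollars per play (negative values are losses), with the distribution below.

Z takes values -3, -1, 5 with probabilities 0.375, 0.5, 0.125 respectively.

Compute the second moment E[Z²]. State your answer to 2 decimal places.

7.00

E[Z²] = (-3)²(0.375) + (-1)²(0.5) + (5)²(0.125) = 7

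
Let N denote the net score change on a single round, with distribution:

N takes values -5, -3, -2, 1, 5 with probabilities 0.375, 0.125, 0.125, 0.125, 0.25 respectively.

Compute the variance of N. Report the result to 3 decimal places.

16.109

E[N] = (-5)(0.375) + (-3)(0.125) + (-2)(0.125) + (1)(0.125) + (5)(0.25) = -1.125
E[N²] = (-5)²(0.375) + (-3)²(0.125) + (-2)²(0.125) + (1)²(0.125) + (5)²(0.25) = 17.375
V(N) = E[N²] − (E[N])² = 17.375 − (-1.125)² = 16.109375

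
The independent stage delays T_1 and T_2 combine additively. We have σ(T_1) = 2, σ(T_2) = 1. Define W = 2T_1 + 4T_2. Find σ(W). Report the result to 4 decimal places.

5.6569

V(T_1) = 4, V(T_2) = 1
By independence, V(W) = (2)²V(T_1) + (4)²V(T_2)
= (2)²·4 + (4)²·1 = 32
σ(W) = √32 ≈ 5.6569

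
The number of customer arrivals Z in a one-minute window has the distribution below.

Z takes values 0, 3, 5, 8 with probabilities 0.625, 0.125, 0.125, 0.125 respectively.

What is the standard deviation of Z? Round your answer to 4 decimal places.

2.8723

E[Z] = (0)(0.625) + (3)(0.125) + (5)(0.125) + (8)(0.125) = 2
E[Z²] = (0)²(0.625) + (3)²(0.125) + (5)²(0.125) + (8)²(0.125) = 12.25
V(Z) = E[Z²] − (E[Z])² = 12.25 − (2)² = 8.25
σ(Z) = √8.25 ≈ 2.8723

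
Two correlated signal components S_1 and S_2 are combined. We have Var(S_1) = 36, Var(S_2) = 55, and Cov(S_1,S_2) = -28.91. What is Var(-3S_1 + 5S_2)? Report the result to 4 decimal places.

Var(-3S_1 + 5S_2) = (-3)²·Var(S_1) + (5)²·Var(S_2) + 2·(-3)·(5)·Cov(S_1,S_2)
= 9·36 + 25·55 + -30·-28.91 = 2566.3

2566.3000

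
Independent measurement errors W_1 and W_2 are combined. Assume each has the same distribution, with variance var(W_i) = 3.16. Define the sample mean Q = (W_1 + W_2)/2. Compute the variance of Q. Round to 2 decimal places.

1.58

By independence, var(Q) = (0.5)²var(W_1) + (0.5)²var(W_2)
= (0.5)²·3.16 + (0.5)²·3.16 = 1.58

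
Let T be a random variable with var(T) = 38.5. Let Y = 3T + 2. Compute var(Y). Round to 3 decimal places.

var(3T + 2) = (3)²·var(T) = 9·38.5 = 346.5

346.500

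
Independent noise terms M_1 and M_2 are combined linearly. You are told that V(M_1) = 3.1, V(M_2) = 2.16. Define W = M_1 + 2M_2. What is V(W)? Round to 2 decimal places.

By independence, V(W) = (1)²V(M_1) + (2)²V(M_2)
= (1)²·3.1 + (2)²·2.16 = 11.74

11.74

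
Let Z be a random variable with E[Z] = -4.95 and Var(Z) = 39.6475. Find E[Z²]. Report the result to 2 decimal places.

E[Z²] = Var(Z) + (E[Z])² = 39.6475 + (-4.95)² = 64.15

64.15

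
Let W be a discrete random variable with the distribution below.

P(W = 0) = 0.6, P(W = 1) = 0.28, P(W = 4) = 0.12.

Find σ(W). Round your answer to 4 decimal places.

1.2737

E[W] = (0)(0.6) + (1)(0.28) + (4)(0.12) = 0.76
E[W²] = (0)²(0.6) + (1)²(0.28) + (4)²(0.12) = 2.2
V(W) = E[W²] − (E[W])² = 2.2 − (0.76)² = 1.6224
σ(W) = √1.6224 ≈ 1.2737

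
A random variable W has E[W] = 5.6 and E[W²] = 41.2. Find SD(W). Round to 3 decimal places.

3.137

var(W) = 41.2 − (5.6)² = 9.84
SD(W) = √9.84 ≈ 3.137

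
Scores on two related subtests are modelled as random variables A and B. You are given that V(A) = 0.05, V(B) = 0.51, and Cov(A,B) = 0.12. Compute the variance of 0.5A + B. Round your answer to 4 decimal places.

0.6425

V(0.5A + B) = (0.5)²·V(A) + (1)²·V(B) + 2·(0.5)·(1)·Cov(A,B)
= 0.25·0.05 + 1·0.51 + 1·0.12 = 0.6425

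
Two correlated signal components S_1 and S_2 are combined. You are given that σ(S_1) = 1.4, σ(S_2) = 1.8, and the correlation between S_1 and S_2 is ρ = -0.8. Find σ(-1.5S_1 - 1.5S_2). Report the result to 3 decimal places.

Var(S_1) = (1.4)² = 1.96;  Var(S_2) = (1.8)² = 3.24
cov(S_1,S_2) = ρ·σ(S_1)·σ(S_2) = -0.8·1.4·1.8 = -2.016
Var(-1.5S_1 - 1.5S_2) = (-1.5)²·Var(S_1) + (-1.5)²·Var(S_2) + 2·(-1.5)·(-1.5)·cov(S_1,S_2)
= 2.25·1.96 + 2.25·3.24 + 4.5·-2.016 = 2.628
σ(-1.5S_1 - 1.5S_2) = √2.628 ≈ 1.621

1.621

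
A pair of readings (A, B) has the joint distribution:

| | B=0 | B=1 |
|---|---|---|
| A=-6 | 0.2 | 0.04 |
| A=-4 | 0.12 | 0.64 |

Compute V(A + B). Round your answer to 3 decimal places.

1.440

E[A] = -4.48,  E[B] = 0.68,  E[AB] = -2.8
V(A) = 20.8 − (-4.48)² = 0.7296;  V(B) = 0.68 − (0.68)² = 0.2176
Cov(A,B) = -2.8 − (-4.48)(0.68) = 0.2464
V(A + B) = (1)²·0.7296 + (1)²·0.2176 + 2·(1)·(1)·0.2464 = 1.44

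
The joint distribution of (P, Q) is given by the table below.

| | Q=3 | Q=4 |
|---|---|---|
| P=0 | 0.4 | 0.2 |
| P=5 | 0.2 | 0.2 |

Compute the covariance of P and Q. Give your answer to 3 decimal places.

0.200

E[P] = 2,  E[Q] = 3.4
E[PQ] = 7
cov(P,Q) = E[PQ] − E[P]E[Q] = 7 − (2)(3.4) = 0.2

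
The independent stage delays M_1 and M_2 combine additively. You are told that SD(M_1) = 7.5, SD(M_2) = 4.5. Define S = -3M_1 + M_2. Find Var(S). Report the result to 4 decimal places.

526.5000

Var(M_1) = 56.25, Var(M_2) = 20.25
By independence, Var(S) = (-3)²Var(M_1) + (1)²Var(M_2)
= (-3)²·56.25 + (1)²·20.25 = 526.5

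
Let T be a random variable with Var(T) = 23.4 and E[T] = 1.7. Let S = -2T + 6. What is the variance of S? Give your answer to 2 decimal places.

93.60

Var(-2T + 6) = (-2)²·Var(T) = 4·23.4 = 93.6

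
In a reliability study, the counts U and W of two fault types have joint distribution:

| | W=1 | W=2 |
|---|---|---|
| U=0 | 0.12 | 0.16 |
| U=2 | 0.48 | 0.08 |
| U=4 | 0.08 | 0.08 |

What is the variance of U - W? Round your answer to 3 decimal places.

2.086

E[U] = 1.76,  E[W] = 1.32,  E[UW] = 2.24
V(U) = 4.8 − (1.76)² = 1.7024;  V(W) = 1.96 − (1.32)² = 0.2176
Cov(U,W) = 2.24 − (1.76)(1.32) = -0.0832
V(U - W) = (1)²·1.7024 + (-1)²·0.2176 + 2·(1)·(-1)·-0.0832 = 2.0864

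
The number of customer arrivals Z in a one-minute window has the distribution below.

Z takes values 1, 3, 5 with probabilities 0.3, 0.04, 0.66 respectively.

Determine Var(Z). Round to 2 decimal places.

3.32

E[Z] = (1)(0.3) + (3)(0.04) + (5)(0.66) = 3.72
E[Z²] = (1)²(0.3) + (3)²(0.04) + (5)²(0.66) = 17.16
Var(Z) = E[Z²] − (E[Z])² = 17.16 − (3.72)² = 3.3216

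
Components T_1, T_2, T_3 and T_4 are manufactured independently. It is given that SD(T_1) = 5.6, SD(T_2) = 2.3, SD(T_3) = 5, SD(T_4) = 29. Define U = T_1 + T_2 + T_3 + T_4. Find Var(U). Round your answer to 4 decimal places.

902.6500

Var(T_1) = 31.36, Var(T_2) = 5.29, Var(T_3) = 25, Var(T_4) = 841
By independence, Var(U) = (1)²Var(T_1) + (1)²Var(T_2) + (1)²Var(T_3) + (1)²Var(T_4)
= (1)²·31.36 + (1)²·5.29 + (1)²·25 + (1)²·841 = 902.65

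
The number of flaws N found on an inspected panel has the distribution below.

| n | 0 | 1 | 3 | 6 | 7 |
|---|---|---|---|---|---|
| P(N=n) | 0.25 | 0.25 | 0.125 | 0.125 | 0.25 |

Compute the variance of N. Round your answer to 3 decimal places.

E[N] = (0)(0.25) + (1)(0.25) + (3)(0.125) + (6)(0.125) + (7)(0.25) = 3.125
E[N²] = (0)²(0.25) + (1)²(0.25) + (3)²(0.125) + (6)²(0.125) + (7)²(0.25) = 18.125
Var(N) = E[N²] − (E[N])² = 18.125 − (3.125)² = 8.359375

8.359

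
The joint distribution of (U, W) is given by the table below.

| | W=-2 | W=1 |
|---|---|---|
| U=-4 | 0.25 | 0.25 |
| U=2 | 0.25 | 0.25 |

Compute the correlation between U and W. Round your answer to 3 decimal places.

E[U] = -1,  E[W] = -0.5
E[UW] = 0.5
Cov(U,W) = E[UW] − E[U]E[W] = 0.5 − (-1)(-0.5) = 0
Var(U) = 9,  Var(W) = 2.25
ρ = 0 / √(9·2.25) ≈ 0.000

0.000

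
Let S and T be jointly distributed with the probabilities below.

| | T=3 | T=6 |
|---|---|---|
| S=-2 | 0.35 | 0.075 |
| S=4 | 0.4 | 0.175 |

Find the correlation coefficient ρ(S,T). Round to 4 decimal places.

E[S] = 1.45,  E[T] = 3.75
E[ST] = 6
Cov(S,T) = E[ST] − E[S]E[T] = 6 − (1.45)(3.75) = 0.5625
Var(S) = 8.7975,  Var(T) = 1.6875
ρ = 0.5625 / √(8.7975·1.6875) ≈ 0.1460

0.1460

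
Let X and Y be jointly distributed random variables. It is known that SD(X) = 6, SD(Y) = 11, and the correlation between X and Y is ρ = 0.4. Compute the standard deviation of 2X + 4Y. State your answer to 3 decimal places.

Var(X) = (6)² = 36;  Var(Y) = (11)² = 121
Cov(X,Y) = ρ·SD(X)·SD(Y) = 0.4·6·11 = 26.4
Var(2X + 4Y) = (2)²·Var(X) + (4)²·Var(Y) + 2·(2)·(4)·Cov(X,Y)
= 4·36 + 16·121 + 16·26.4 = 2502.4
SD(2X + 4Y) = √2502.4 ≈ 50.024

50.024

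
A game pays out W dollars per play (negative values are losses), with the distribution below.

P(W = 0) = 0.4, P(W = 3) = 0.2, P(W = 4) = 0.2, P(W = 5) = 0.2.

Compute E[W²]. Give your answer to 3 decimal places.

E[W²] = (0)²(0.4) + (3)²(0.2) + (4)²(0.2) + (5)²(0.2) = 10

10.000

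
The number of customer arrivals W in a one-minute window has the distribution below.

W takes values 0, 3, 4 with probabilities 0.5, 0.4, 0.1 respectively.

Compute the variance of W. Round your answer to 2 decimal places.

E[W] = (0)(0.5) + (3)(0.4) + (4)(0.1) = 1.6
E[W²] = (0)²(0.5) + (3)²(0.4) + (4)²(0.1) = 5.2
var(W) = E[W²] − (E[W])² = 5.2 − (1.6)² = 2.64

2.64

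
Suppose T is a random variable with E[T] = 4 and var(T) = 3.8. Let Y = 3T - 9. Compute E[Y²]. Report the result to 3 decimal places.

E[3T - 9] = 3·4 − 9 = 3
var(3T - 9) = (3)²·3.8 = 34.2
E[Y²] = var(Y) + (E[Y])² = 34.2 + (3)² = 43.2

43.200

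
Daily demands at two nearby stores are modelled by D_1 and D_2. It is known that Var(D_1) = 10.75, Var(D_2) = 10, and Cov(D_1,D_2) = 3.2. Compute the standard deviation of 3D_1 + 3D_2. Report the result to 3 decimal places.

15.632

Var(3D_1 + 3D_2) = (3)²·Var(D_1) + (3)²·Var(D_2) + 2·(3)·(3)·Cov(D_1,D_2)
= 9·10.75 + 9·10 + 18·3.2 = 244.35
sd(3D_1 + 3D_2) = √244.35 ≈ 15.632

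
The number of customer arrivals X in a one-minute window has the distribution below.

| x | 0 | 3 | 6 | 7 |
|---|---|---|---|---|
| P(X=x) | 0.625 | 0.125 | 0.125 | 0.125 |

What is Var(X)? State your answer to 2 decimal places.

E[X] = (0)(0.625) + (3)(0.125) + (6)(0.125) + (7)(0.125) = 2
E[X²] = (0)²(0.625) + (3)²(0.125) + (6)²(0.125) + (7)²(0.125) = 11.75
Var(X) = E[X²] − (E[X])² = 11.75 − (2)² = 7.75

7.75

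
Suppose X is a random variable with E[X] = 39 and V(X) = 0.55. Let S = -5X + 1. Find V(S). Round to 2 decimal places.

V(-5X + 1) = (-5)²·V(X) = 25·0.55 = 13.75

13.75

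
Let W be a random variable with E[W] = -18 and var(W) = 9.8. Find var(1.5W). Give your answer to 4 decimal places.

22.0500

var(1.5W) = (1.5)²·var(W) = 2.25·9.8 = 22.05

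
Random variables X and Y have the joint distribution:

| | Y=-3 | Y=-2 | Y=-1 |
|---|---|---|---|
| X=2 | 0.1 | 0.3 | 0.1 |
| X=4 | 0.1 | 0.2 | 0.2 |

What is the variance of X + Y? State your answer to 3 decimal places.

1.690

E[X] = 3,  E[Y] = -1.9,  E[XY] = -5.6
Var(X) = 10 − (3)² = 1;  Var(Y) = 4.1 − (-1.9)² = 0.49
Cov(X,Y) = -5.6 − (3)(-1.9) = 0.1
Var(X + Y) = (1)²·1 + (1)²·0.49 + 2·(1)·(1)·0.1 = 1.69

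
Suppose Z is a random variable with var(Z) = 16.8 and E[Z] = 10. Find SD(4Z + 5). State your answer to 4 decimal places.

var(4Z + 5) = (4)²·16.8 = 268.8
SD(4Z + 5) = √268.8 ≈ 16.3951

16.3951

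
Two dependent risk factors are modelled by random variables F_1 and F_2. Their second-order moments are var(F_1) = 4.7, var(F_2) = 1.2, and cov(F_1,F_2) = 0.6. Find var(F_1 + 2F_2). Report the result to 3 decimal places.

11.900

var(F_1 + 2F_2) = (1)²·var(F_1) + (2)²·var(F_2) + 2·(1)·(2)·cov(F_1,F_2)
= 1·4.7 + 4·1.2 + 4·0.6 = 11.9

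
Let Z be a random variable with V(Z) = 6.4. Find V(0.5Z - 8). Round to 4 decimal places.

1.6000

V(0.5Z - 8) = (0.5)²·V(Z) = 0.25·6.4 = 1.6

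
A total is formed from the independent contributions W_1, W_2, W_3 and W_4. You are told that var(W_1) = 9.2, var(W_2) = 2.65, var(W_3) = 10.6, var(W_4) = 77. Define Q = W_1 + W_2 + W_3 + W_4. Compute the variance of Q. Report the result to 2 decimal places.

By independence, var(Q) = (1)²var(W_1) + (1)²var(W_2) + (1)²var(W_3) + (1)²var(W_4)
= (1)²·9.2 + (1)²·2.65 + (1)²·10.6 + (1)²·77 = 99.45

99.45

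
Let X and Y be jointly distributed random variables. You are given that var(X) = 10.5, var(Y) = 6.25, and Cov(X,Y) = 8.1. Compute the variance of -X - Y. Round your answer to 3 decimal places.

32.950

var(-X - Y) = (-1)²·var(X) + (-1)²·var(Y) + 2·(-1)·(-1)·Cov(X,Y)
= 1·10.5 + 1·6.25 + 2·8.1 = 32.95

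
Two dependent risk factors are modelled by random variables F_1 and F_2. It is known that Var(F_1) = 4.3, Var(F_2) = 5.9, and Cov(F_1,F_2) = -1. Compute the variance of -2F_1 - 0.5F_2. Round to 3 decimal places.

16.675

Var(-2F_1 - 0.5F_2) = (-2)²·Var(F_1) + (-0.5)²·Var(F_2) + 2·(-2)·(-0.5)·Cov(F_1,F_2)
= 4·4.3 + 0.25·5.9 + 2·-1 = 16.675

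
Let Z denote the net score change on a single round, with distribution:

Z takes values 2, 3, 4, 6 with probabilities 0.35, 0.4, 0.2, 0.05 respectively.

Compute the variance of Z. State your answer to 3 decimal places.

1.000

E[Z] = (2)(0.35) + (3)(0.4) + (4)(0.2) + (6)(0.05) = 3
E[Z²] = (2)²(0.35) + (3)²(0.4) + (4)²(0.2) + (6)²(0.05) = 10
Var(Z) = E[Z²] − (E[Z])² = 10 − (3)² = 1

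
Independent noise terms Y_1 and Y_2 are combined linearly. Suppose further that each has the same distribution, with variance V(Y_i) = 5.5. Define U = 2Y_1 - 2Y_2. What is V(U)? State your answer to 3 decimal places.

By independence, V(U) = (2)²V(Y_1) + (-2)²V(Y_2)
= (2)²·5.5 + (-2)²·5.5 = 44

44.000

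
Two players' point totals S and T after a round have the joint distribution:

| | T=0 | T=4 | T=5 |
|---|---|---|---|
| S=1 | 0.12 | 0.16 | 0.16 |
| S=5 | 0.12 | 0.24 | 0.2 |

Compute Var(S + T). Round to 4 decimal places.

8.2304

E[S] = 3.24,  E[T] = 3.4,  E[ST] = 11.24
Var(S) = 14.44 − (3.24)² = 3.9424;  Var(T) = 15.4 − (3.4)² = 3.84
Cov(S,T) = 11.24 − (3.24)(3.4) = 0.224
Var(S + T) = (1)²·3.9424 + (1)²·3.84 + 2·(1)·(1)·0.224 = 8.2304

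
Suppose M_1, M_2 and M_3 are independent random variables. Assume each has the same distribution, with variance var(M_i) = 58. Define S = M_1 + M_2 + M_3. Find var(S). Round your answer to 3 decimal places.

By independence, var(S) = (1)²var(M_1) + (1)²var(M_2) + (1)²var(M_3)
= (1)²·58 + (1)²·58 + (1)²·58 = 174

174.000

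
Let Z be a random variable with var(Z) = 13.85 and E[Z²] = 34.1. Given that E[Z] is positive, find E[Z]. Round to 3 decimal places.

4.500

(E[Z])² = E[Z²] − var(Z) = 34.1 − 13.85 = 20.25
E[Z] = √20.25 = 4.5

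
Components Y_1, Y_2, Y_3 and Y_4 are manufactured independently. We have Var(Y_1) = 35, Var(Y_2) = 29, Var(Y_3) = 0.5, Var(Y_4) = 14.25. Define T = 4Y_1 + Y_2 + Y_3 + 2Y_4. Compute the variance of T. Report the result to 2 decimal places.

By independence, Var(T) = (4)²Var(Y_1) + (1)²Var(Y_2) + (1)²Var(Y_3) + (2)²Var(Y_4)
= (4)²·35 + (1)²·29 + (1)²·0.5 + (2)²·14.25 = 646.5

646.50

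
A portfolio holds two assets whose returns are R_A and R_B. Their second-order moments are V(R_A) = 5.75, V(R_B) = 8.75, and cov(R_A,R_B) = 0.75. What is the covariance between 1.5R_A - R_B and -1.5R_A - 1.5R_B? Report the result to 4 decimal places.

-0.3750

cov(1.5R_A - R_B, -1.5R_A - 1.5R_B) = (1.5)(-1.5)V(R_A) + (-1)(-1.5)V(R_B) + [(1.5)(-1.5) + (-1)(-1.5)]cov(R_A,R_B)
= -2.25·5.75 + 1.5·8.75 + -0.75·0.75 = -0.375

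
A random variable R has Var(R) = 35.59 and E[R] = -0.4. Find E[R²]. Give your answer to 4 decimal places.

35.7500

E[R²] = Var(R) + (E[R])² = 35.59 + (-0.4)² = 35.75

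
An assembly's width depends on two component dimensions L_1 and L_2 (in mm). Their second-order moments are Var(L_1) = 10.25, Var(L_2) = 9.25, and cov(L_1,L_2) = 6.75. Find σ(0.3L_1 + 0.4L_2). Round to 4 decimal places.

Var(0.3L_1 + 0.4L_2) = (0.3)²·Var(L_1) + (0.4)²·Var(L_2) + 2·(0.3)·(0.4)·cov(L_1,L_2)
= 0.09·10.25 + 0.16·9.25 + 0.24·6.75 = 4.0225
σ(0.3L_1 + 0.4L_2) = √4.0225 ≈ 2.0056

2.0056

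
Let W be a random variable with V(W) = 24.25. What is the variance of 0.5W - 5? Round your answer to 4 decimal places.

6.0625

V(0.5W - 5) = (0.5)²·V(W) = 0.25·24.25 = 6.0625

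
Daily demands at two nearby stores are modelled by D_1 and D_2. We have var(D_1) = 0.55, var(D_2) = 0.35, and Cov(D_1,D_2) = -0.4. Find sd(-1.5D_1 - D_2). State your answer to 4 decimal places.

var(-1.5D_1 - D_2) = (-1.5)²·var(D_1) + (-1)²·var(D_2) + 2·(-1.5)·(-1)·Cov(D_1,D_2)
= 2.25·0.55 + 1·0.35 + 3·-0.4 = 0.3875
sd(-1.5D_1 - D_2) = √0.3875 ≈ 0.6225

0.6225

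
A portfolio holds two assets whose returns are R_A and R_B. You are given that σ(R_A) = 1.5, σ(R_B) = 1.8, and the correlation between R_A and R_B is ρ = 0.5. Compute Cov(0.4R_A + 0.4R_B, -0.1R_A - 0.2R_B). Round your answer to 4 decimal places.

-0.5112

Var(R_A) = (1.5)² = 2.25;  Var(R_B) = (1.8)² = 3.24
Cov(R_A,R_B) = ρ·σ(R_A)·σ(R_B) = 0.5·1.5·1.8 = 1.35
Cov(0.4R_A + 0.4R_B, -0.1R_A - 0.2R_B) = (0.4)(-0.1)Var(R_A) + (0.4)(-0.2)Var(R_B) + [(0.4)(-0.2) + (0.4)(-0.1)]Cov(R_A,R_B)
= -0.04·2.25 + -0.08·3.24 + -0.12·1.35 = -0.5112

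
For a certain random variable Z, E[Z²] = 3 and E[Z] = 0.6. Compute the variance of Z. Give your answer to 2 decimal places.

Var(Z) = 3 − (0.6)² = 2.64

2.64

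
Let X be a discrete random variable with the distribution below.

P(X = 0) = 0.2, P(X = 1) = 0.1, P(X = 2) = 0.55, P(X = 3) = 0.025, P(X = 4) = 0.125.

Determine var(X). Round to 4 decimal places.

1.3744

E[X] = (0)(0.2) + (1)(0.1) + (2)(0.55) + (3)(0.025) + (4)(0.125) = 1.775
E[X²] = (0)²(0.2) + (1)²(0.1) + (2)²(0.55) + (3)²(0.025) + (4)²(0.125) = 4.525
var(X) = E[X²] − (E[X])² = 4.525 − (1.775)² = 1.374375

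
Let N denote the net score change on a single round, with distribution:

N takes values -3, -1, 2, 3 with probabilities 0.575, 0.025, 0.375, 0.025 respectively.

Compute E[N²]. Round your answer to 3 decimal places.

6.925

E[N²] = (-3)²(0.575) + (-1)²(0.025) + (2)²(0.375) + (3)²(0.025) = 6.925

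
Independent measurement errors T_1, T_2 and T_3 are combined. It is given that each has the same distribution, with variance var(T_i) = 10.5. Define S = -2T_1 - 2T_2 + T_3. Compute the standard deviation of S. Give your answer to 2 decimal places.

By independence, var(S) = (-2)²var(T_1) + (-2)²var(T_2) + (1)²var(T_3)
= (-2)²·10.5 + (-2)²·10.5 + (1)²·10.5 = 94.5
sd(S) = √94.5 ≈ 9.72

9.72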